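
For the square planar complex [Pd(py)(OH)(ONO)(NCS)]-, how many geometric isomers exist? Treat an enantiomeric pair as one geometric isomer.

Systematic placement gives 3 geometric isomers: (NCS/ONO trans, OH/py trans); (NCS/py trans, OH/ONO trans); (NCS/OH trans, ONO/py trans).

3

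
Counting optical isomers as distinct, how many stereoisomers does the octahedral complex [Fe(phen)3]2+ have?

2

Each phen is bidentate and must span two cis positions.
Only one geometric arrangement is possible; it has no improper symmetry element, so it exists as a pair of enantiomers (2 stereoisomers).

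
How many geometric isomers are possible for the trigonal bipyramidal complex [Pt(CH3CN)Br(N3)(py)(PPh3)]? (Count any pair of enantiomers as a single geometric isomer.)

10

A trigonal bipyramid has two axial and three equatorial sites, which are chemically inequivalent.
Exhaustive case analysis gives 10 geometric isomers.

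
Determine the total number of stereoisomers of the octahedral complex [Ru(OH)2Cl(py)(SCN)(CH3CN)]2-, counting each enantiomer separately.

15

In an octahedral complex each vertex has one trans partner and four cis neighbours.
Placing the ligands in turn and identifying arrangements related by rotation or reflection leaves 9 distinct geometric isomers.
Of these, 6 lack any improper symmetry element and so occur as enantiomeric pairs, giving 9 + 6 = 15 stereoisomers in total.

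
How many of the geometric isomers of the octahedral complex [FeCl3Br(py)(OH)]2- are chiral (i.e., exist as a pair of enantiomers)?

An octahedron has six vertices in three trans pairs; every non-trans pair is cis.
The distinct arrangements are (4 in all): Cl mer (3 arrangements); Cl fac (chiral).
One of these lacks any improper symmetry element and so occurs as an enantiomeric pair, giving 4 + 1 = 5 stereoisomers in total.

1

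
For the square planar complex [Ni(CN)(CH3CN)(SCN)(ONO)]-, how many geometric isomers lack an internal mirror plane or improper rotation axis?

0

A square has two trans pairs of vertices; adjacent vertices are cis.
The distinct arrangements are (3 in all): (CH3CN/ONO trans, CN/SCN trans); (CH3CN/SCN trans, CN/ONO trans); (CH3CN/CN trans, ONO/SCN trans).
Each arrangement has an internal mirror plane or centre of symmetry, so none is chiral.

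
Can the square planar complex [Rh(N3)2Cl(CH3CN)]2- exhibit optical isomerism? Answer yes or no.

A square has two trans pairs of vertices; adjacent vertices are cis.
Systematic placement gives 2 geometric isomers: N3 cis; N3 trans.
Each arrangement has an internal mirror plane or centre of symmetry, so none is chiral.

no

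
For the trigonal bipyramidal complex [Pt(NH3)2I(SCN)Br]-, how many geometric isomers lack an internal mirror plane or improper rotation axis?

3

Systematic enumeration (placing each ligand type in turn and discarding arrangements equivalent by rotation or reflection) gives 7 geometric isomers.
Of these, 3 lack any improper symmetry element and so occur as enantiomeric pairs, giving 7 + 3 = 10 stereoisomers in total.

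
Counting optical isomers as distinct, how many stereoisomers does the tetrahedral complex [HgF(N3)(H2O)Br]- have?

Only one geometric arrangement is possible; it has no improper symmetry element, so it exists as a pair of enantiomers (2 stereoisomers).

2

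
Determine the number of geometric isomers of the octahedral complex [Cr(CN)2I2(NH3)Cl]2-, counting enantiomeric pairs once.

6

In an octahedral complex each vertex has one trans partner and four cis neighbours.
Systematic placement gives 6 geometric isomers: CN trans, I cis; CN trans, I trans; CN cis, I cis (3 arrangements, 2 chiral); CN cis, I trans.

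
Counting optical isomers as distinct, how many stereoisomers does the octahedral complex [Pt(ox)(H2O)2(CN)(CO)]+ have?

6

The six octahedral sites form three mutually perpendicular trans pairs.
Each ox is bidentate and must span two cis positions.
The distinct arrangements are (4 in all): H2O cis (3 arrangements, 2 chiral); H2O trans.
Of these, 2 lack any improper symmetry element and so occur as enantiomeric pairs, giving 4 + 2 = 6 stereoisomers in total.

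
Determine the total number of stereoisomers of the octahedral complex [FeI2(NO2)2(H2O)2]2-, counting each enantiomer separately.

In an octahedral complex each vertex has one trans partner and four cis neighbours.
Working through the distinct placements yields 5 geometric isomers: I trans, NO2 trans, H2O trans; I cis, NO2 cis, H2O trans; I cis, NO2 trans, H2O cis; I cis, NO2 cis, H2O cis (chiral); I trans, NO2 cis, H2O cis.
One of these lacks any improper symmetry element and so occurs as an enantiomeric pair, giving 5 + 1 = 6 stereoisomers in total.

6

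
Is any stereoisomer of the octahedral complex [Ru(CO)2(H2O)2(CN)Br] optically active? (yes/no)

The six octahedral sites form three mutually perpendicular trans pairs.
The distinct arrangements are (6 in all): CO trans, H2O trans; CO cis, H2O cis (3 arrangements, 2 chiral); CO cis, H2O trans; CO trans, H2O cis.
Of these, 2 lack any improper symmetry element and so occur as enantiomeric pairs, giving 6 + 2 = 8 stereoisomers in total.

yes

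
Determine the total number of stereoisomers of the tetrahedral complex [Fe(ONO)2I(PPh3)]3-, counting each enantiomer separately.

1

In a tetrahedral complex all four positions are equivalent and every pair of ligands is adjacent — there is no cis/trans distinction.
Only one geometric arrangement is possible.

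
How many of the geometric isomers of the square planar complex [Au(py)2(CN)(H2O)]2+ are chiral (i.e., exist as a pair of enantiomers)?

There are 2 geometric isomers: py cis; py trans.
Each arrangement has an internal mirror plane or centre of symmetry, so none is chiral.

0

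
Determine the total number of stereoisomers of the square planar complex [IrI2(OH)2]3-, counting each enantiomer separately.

In a square planar complex each vertex has one trans partner and two cis neighbours.
The distinct arrangements are (2 in all): I cis; I trans.
Each arrangement has an internal mirror plane or centre of symmetry, so none is chiral.

2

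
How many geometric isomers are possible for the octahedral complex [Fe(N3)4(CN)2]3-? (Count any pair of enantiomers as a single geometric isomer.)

In an octahedral complex each vertex has one trans partner and four cis neighbours.
The distinct arrangements are (2 in all): CN trans; CN cis.

2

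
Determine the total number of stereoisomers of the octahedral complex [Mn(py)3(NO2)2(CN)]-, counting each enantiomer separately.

There are 3 geometric isomers: py mer, NO2 cis; py mer, NO2 trans; py fac, NO2 cis.
Each arrangement has an internal mirror plane or centre of symmetry, so none is chiral.

3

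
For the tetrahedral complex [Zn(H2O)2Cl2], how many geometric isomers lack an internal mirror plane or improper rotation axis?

In a tetrahedral complex all four positions are equivalent and every pair of ligands is adjacent — there is no cis/trans distinction.
Only one geometric arrangement is possible.

0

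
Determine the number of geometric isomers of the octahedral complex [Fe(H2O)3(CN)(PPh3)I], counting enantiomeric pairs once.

4

The six octahedral sites form three mutually perpendicular trans pairs.
The distinct arrangements are (4 in all): H2O mer (3 arrangements); H2O fac (chiral).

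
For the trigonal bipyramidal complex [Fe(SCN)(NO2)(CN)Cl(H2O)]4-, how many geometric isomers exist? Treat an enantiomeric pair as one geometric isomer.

Placing the ligands in turn and identifying arrangements related by rotation or reflection leaves 10 distinct geometric isomers.

10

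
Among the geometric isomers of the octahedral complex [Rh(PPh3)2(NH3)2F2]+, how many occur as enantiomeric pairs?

1

In an octahedral complex each vertex has one trans partner and four cis neighbours.
Systematic placement gives 5 geometric isomers: PPh3 trans, NH3 trans, F trans; PPh3 cis, NH3 cis, F trans; PPh3 trans, NH3 cis, F cis; PPh3 cis, NH3 cis, F cis (chiral); PPh3 cis, NH3 trans, F cis.
One of these lacks any improper symmetry element and so occurs as an enantiomeric pair, giving 5 + 1 = 6 stereoisomers in total.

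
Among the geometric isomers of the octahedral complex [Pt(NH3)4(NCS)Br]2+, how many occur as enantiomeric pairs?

0

The six octahedral sites form three mutually perpendicular trans pairs.
There are 2 geometric isomers: NCS and Br mutually trans; NCS and Br mutually cis.
Each arrangement has an internal mirror plane or centre of symmetry, so none is chiral.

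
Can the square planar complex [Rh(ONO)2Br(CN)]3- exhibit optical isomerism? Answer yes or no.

The distinct arrangements are (2 in all): ONO cis; ONO trans.
Each arrangement has an internal mirror plane or centre of symmetry, so none is chiral.

no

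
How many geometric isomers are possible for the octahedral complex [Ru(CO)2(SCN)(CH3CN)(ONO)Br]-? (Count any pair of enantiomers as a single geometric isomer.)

In an octahedral complex each vertex has one trans partner and four cis neighbours.
Placing the ligands in turn and identifying arrangements related by rotation or reflection leaves 9 distinct geometric isomers.

9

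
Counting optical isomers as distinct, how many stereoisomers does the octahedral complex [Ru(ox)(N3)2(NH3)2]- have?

Each ox is bidentate and must span two cis positions.
Working through the distinct placements yields 3 geometric isomers: N3 trans, NH3 cis; N3 cis, NH3 cis (chiral); N3 cis, NH3 trans.
One of these lacks any improper symmetry element and so occurs as an enantiomeric pair, giving 3 + 1 = 4 stereoisomers in total.

4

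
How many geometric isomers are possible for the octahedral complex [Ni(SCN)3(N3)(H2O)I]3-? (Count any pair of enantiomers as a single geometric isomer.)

The six octahedral sites form three mutually perpendicular trans pairs.
There are 4 geometric isomers: SCN mer (3 arrangements); SCN fac (chiral).

4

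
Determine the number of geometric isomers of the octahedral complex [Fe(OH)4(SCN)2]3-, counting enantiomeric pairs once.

2

An octahedron has six vertices in three trans pairs; every non-trans pair is cis.
The distinct arrangements are (2 in all): SCN trans; SCN cis.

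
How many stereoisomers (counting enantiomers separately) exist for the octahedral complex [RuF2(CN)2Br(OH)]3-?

An octahedron has six vertices in three trans pairs; every non-trans pair is cis.
Systematic placement gives 6 geometric isomers: F cis, CN cis (3 arrangements, 2 chiral); F trans, CN cis; F cis, CN trans; F trans, CN trans.
Of these, 2 lack any improper symmetry element and so occur as enantiomeric pairs, giving 6 + 2 = 8 stereoisomers in total.

8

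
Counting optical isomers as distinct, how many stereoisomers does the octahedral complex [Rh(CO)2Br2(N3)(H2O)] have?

8

In an octahedral complex each vertex has one trans partner and four cis neighbours.
Working through the distinct placements yields 6 geometric isomers: CO trans, Br trans; CO cis, Br trans; CO cis, Br cis (3 arrangements, 2 chiral); CO trans, Br cis.
Of these, 2 lack any improper symmetry element and so occur as enantiomeric pairs, giving 6 + 2 = 8 stereoisomers in total.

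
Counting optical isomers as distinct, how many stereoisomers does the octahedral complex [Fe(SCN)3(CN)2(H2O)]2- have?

An octahedron has six vertices in three trans pairs; every non-trans pair is cis.
The distinct arrangements are (3 in all): SCN mer, CN trans; SCN mer, CN cis; SCN fac, CN cis.
Each arrangement has an internal mirror plane or centre of symmetry, so none is chiral.

3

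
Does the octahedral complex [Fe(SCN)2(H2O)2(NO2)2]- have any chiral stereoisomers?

In an octahedral complex each vertex has one trans partner and four cis neighbours.
Systematic placement gives 5 geometric isomers: SCN trans, H2O trans, NO2 trans; SCN cis, H2O trans, NO2 cis; SCN trans, H2O cis, NO2 cis; SCN cis, H2O cis, NO2 cis (chiral); SCN cis, H2O cis, NO2 trans.
One of these lacks any improper symmetry element and so occurs as an enantiomeric pair, giving 5 + 1 = 6 stereoisomers in total.

yes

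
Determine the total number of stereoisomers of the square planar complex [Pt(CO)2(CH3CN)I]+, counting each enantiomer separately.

2

A square has two trans pairs of vertices; adjacent vertices are cis.
Systematic placement gives 2 geometric isomers: CO cis; CO trans.
Each arrangement has an internal mirror plane or centre of symmetry, so none is chiral.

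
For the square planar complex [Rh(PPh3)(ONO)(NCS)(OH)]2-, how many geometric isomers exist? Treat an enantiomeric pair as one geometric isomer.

3

In a square planar complex each vertex has one trans partner and two cis neighbours.
Systematic placement gives 3 geometric isomers: (NCS/ONO trans, OH/PPh3 trans); (NCS/PPh3 trans, OH/ONO trans); (NCS/OH trans, ONO/PPh3 trans).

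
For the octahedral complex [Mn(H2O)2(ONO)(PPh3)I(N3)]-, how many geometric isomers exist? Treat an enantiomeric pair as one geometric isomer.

Exhaustive case analysis gives 9 geometric isomers.

9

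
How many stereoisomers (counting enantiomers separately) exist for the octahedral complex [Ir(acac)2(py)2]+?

The six octahedral sites form three mutually perpendicular trans pairs.
Each acac is bidentate and must span two cis positions.
Systematic placement gives 2 geometric isomers: py trans; py cis (chiral).
One of these lacks any improper symmetry element and so occurs as an enantiomeric pair, giving 2 + 1 = 3 stereoisomers in total.

3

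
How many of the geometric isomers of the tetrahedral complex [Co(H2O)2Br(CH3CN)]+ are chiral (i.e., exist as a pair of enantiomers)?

In a tetrahedral complex all four positions are equivalent and every pair of ligands is adjacent — there is no cis/trans distinction.
Only one geometric arrangement is possible.

0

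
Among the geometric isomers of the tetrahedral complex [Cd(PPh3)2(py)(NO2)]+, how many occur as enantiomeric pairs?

In a tetrahedral complex all four positions are equivalent and every pair of ligands is adjacent — there is no cis/trans distinction.
Only one geometric arrangement is possible.

0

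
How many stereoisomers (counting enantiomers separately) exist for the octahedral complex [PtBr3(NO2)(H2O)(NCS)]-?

The six octahedral sites form three mutually perpendicular trans pairs.
There are 4 geometric isomers: Br mer (3 arrangements); Br fac (chiral).
One of these lacks any improper symmetry element and so occurs as an enantiomeric pair, giving 4 + 1 = 5 stereoisomers in total.

5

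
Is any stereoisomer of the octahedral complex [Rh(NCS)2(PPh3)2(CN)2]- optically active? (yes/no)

There are 5 geometric isomers: NCS trans, PPh3 trans, CN trans; NCS cis, PPh3 cis, CN trans; NCS cis, PPh3 trans, CN cis; NCS cis, PPh3 cis, CN cis (chiral); NCS trans, PPh3 cis, CN cis.
One of these lacks any improper symmetry element and so occurs as an enantiomeric pair, giving 5 + 1 = 6 stereoisomers in total.

yes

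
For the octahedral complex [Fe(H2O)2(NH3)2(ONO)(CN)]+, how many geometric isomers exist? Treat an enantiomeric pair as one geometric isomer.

An octahedron has six vertices in three trans pairs; every non-trans pair is cis.
The distinct arrangements are (6 in all): H2O cis, NH3 cis (3 arrangements, 2 chiral); H2O cis, NH3 trans; H2O trans, NH3 cis; H2O trans, NH3 trans.

6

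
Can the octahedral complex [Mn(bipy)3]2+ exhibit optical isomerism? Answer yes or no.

The six octahedral sites form three mutually perpendicular trans pairs.
Each bipy is bidentate and must span two cis positions.
Only one geometric arrangement is possible; it has no improper symmetry element, so it exists as a pair of enantiomers (2 stereoisomers).

yes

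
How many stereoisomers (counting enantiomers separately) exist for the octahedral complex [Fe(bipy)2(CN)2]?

The six octahedral sites form three mutually perpendicular trans pairs.
Each bipy is bidentate and must span two cis positions.
Working through the distinct placements yields 2 geometric isomers: CN trans; CN cis (chiral).
One of these lacks any improper symmetry element and so occurs as an enantiomeric pair, giving 2 + 1 = 3 stereoisomers in total.

3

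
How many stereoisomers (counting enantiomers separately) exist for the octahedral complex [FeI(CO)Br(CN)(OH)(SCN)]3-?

30

The six octahedral sites form three mutually perpendicular trans pairs.
Placing the ligands in turn and identifying arrangements related by rotation or reflection leaves 15 distinct geometric isomers.
Of these, 15 lack any improper symmetry element and so occur as enantiomeric pairs, giving 15 + 15 = 30 stereoisomers in total.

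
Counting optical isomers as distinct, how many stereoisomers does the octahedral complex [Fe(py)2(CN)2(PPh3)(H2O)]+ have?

8

An octahedron has six vertices in three trans pairs; every non-trans pair is cis.
There are 6 geometric isomers: py trans, CN trans; py cis, CN trans; py trans, CN cis; py cis, CN cis (3 arrangements, 2 chiral).
Of these, 2 lack any improper symmetry element and so occur as enantiomeric pairs, giving 6 + 2 = 8 stereoisomers in total.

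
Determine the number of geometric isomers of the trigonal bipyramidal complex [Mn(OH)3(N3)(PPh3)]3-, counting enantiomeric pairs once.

4

In a trigonal bipyramid the two axial positions differ from the three equatorial ones.
Working through the distinct placements yields 4 geometric isomers: N3 axial, PPh3 equatorial; N3 axial, PPh3 axial; N3 equatorial, PPh3 equatorial; N3 equatorial, PPh3 axial.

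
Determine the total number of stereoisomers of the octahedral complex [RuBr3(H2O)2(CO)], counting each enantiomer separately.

3

An octahedron has six vertices in three trans pairs; every non-trans pair is cis.
Working through the distinct placements yields 3 geometric isomers: Br mer, H2O trans; Br mer, H2O cis; Br fac, H2O cis.
Each arrangement has an internal mirror plane or centre of symmetry, so none is chiral.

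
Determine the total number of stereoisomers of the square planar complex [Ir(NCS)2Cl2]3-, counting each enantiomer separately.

In a square planar complex each vertex has one trans partner and two cis neighbours.
There are 2 geometric isomers: NCS cis; NCS trans.
Each arrangement has an internal mirror plane or centre of symmetry, so none is chiral.

2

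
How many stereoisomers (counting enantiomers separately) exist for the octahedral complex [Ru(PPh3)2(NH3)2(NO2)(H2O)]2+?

The six octahedral sites form three mutually perpendicular trans pairs.
The distinct arrangements are (6 in all): PPh3 trans, NH3 cis; PPh3 cis, NH3 cis (3 arrangements, 2 chiral); PPh3 trans, NH3 trans; PPh3 cis, NH3 trans.
Of these, 2 lack any improper symmetry element and so occur as enantiomeric pairs, giving 6 + 2 = 8 stereoisomers in total.

8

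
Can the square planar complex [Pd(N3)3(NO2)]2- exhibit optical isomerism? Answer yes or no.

no

A square has two trans pairs of vertices; adjacent vertices are cis.
Only one geometric arrangement is possible.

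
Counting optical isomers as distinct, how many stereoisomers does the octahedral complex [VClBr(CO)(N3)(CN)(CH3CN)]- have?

30

In an octahedral complex each vertex has one trans partner and four cis neighbours.
Exhaustive case analysis gives 15 geometric isomers.
Of these, 15 lack any improper symmetry element and so occur as enantiomeric pairs, giving 15 + 15 = 30 stereoisomers in total.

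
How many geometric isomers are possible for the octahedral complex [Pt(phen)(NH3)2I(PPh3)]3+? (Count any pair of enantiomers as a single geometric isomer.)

4

In an octahedral complex each vertex has one trans partner and four cis neighbours.
Each phen is bidentate and must span two cis positions.
Working through the distinct placements yields 4 geometric isomers: NH3 cis (3 arrangements, 2 chiral); NH3 trans.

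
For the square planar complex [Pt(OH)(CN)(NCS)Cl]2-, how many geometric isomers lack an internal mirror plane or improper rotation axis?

A square has two trans pairs of vertices; adjacent vertices are cis.
Working through the distinct placements yields 3 geometric isomers: (CN/NCS trans, Cl/OH trans); (CN/OH trans, Cl/NCS trans); (CN/Cl trans, NCS/OH trans).
Each arrangement has an internal mirror plane or centre of symmetry, so none is chiral.

0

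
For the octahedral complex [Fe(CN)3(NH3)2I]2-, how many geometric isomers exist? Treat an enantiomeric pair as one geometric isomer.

3

An octahedron has six vertices in three trans pairs; every non-trans pair is cis.
The distinct arrangements are (3 in all): CN mer, NH3 trans; CN mer, NH3 cis; CN fac, NH3 cis.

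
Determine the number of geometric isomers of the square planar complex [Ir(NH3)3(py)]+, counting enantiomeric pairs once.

A square has two trans pairs of vertices; adjacent vertices are cis.
Only one geometric arrangement is possible.

1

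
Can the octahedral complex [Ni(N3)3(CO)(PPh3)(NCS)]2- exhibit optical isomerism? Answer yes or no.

The distinct arrangements are (4 in all): N3 mer (3 arrangements); N3 fac (chiral).
One of these lacks any improper symmetry element and so occurs as an enantiomeric pair, giving 4 + 1 = 5 stereoisomers in total.

yes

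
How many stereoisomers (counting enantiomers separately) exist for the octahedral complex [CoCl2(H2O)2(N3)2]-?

The six octahedral sites form three mutually perpendicular trans pairs.
There are 5 geometric isomers: Cl trans, H2O trans, N3 trans; Cl trans, H2O cis, N3 cis; Cl cis, H2O cis, N3 trans; Cl cis, H2O cis, N3 cis (chiral); Cl cis, H2O trans, N3 cis.
One of these lacks any improper symmetry element and so occurs as an enantiomeric pair, giving 5 + 1 = 6 stereoisomers in total.

6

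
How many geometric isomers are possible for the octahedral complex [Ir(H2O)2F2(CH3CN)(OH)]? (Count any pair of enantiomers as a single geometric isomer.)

An octahedron has six vertices in three trans pairs; every non-trans pair is cis.
There are 6 geometric isomers: H2O cis, F cis (3 arrangements, 2 chiral); H2O trans, F cis; H2O cis, F trans; H2O trans, F trans.

6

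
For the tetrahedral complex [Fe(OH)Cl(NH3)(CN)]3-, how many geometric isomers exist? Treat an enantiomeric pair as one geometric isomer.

Only one geometric arrangement is possible; it has no improper symmetry element, so it exists as a pair of enantiomers (2 stereoisomers).

1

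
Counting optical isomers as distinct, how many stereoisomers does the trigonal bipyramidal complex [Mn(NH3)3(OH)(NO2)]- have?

There are 4 geometric isomers: OH equatorial, NO2 equatorial; OH equatorial, NO2 axial; OH axial, NO2 equatorial; OH axial, NO2 axial.
Each arrangement has an internal mirror plane or centre of symmetry, so none is chiral.

4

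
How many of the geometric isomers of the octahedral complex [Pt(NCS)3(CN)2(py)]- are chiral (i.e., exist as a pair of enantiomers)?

An octahedron has six vertices in three trans pairs; every non-trans pair is cis.
Systematic placement gives 3 geometric isomers: NCS mer, CN trans; NCS fac, CN cis; NCS mer, CN cis.
Each arrangement has an internal mirror plane or centre of symmetry, so none is chiral.

0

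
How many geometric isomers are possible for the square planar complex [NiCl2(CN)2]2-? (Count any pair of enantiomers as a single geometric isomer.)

2

The distinct arrangements are (2 in all): Cl cis; Cl trans.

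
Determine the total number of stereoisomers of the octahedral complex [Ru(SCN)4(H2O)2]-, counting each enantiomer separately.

2

The six octahedral sites form three mutually perpendicular trans pairs.
Systematic placement gives 2 geometric isomers: H2O trans; H2O cis.
Each arrangement has an internal mirror plane or centre of symmetry, so none is chiral.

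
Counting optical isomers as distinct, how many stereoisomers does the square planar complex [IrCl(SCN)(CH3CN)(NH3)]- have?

3

Systematic placement gives 3 geometric isomers: (CH3CN/NH3 trans, Cl/SCN trans); (CH3CN/SCN trans, Cl/NH3 trans); (CH3CN/Cl trans, NH3/SCN trans).
Each arrangement has an internal mirror plane or centre of symmetry, so none is chiral.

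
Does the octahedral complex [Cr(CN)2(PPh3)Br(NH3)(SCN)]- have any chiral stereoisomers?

Exhaustive case analysis gives 9 geometric isomers.
Of these, 6 lack any improper symmetry element and so occur as enantiomeric pairs, giving 9 + 6 = 15 stereoisomers in total.

yes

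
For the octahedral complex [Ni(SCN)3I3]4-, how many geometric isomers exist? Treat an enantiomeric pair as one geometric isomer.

2

In an octahedral complex each vertex has one trans partner and four cis neighbours.
Working through the distinct placements yields 2 geometric isomers: SCN mer; SCN fac.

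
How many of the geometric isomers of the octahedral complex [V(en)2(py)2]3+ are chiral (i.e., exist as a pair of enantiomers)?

1

In an octahedral complex each vertex has one trans partner and four cis neighbours.
Each en is bidentate and must span two cis positions.
There are 2 geometric isomers: py trans; py cis (chiral).
One of these lacks any improper symmetry element and so occurs as an enantiomeric pair, giving 2 + 1 = 3 stereoisomers in total.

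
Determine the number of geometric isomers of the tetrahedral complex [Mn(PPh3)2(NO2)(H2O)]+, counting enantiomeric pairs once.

1

All four vertices of a tetrahedron are equivalent and mutually adjacent, so cis/trans isomerism cannot arise.
Only one geometric arrangement is possible.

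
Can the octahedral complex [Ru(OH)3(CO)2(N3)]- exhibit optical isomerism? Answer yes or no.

An octahedron has six vertices in three trans pairs; every non-trans pair is cis.
Working through the distinct placements yields 3 geometric isomers: OH mer, CO trans; OH mer, CO cis; OH fac, CO cis.
Each arrangement has an internal mirror plane or centre of symmetry, so none is chiral.

no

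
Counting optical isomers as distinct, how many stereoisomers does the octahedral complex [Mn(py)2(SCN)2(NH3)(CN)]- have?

An octahedron has six vertices in three trans pairs; every non-trans pair is cis.
Working through the distinct placements yields 6 geometric isomers: py trans, SCN trans; py cis, SCN cis (3 arrangements, 2 chiral); py trans, SCN cis; py cis, SCN trans.
Of these, 2 lack any improper symmetry element and so occur as enantiomeric pairs, giving 6 + 2 = 8 stereoisomers in total.

8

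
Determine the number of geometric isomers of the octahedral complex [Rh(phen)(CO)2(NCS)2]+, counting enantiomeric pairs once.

Each phen is bidentate and must span two cis positions.
The distinct arrangements are (3 in all): CO trans, NCS cis; CO cis, NCS cis (chiral); CO cis, NCS trans.

3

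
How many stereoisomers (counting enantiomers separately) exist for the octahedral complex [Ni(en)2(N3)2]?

3

In an octahedral complex each vertex has one trans partner and four cis neighbours.
Each en is bidentate and must span two cis positions.
Working through the distinct placements yields 2 geometric isomers: N3 trans; N3 cis (chiral).
One of these lacks any improper symmetry element and so occurs as an enantiomeric pair, giving 2 + 1 = 3 stereoisomers in total.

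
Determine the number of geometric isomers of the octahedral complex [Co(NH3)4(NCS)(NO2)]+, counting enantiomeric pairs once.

2

The six octahedral sites form three mutually perpendicular trans pairs.
Systematic placement gives 2 geometric isomers: NCS and NO2 mutually cis; NCS and NO2 mutually trans.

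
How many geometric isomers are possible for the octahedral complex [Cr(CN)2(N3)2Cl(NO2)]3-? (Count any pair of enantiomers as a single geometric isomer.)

An octahedron has six vertices in three trans pairs; every non-trans pair is cis.
The distinct arrangements are (6 in all): CN trans, N3 cis; CN trans, N3 trans; CN cis, N3 cis (3 arrangements, 2 chiral); CN cis, N3 trans.

6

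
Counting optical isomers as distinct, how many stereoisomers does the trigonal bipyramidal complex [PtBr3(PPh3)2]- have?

A trigonal bipyramid has two axial and three equatorial sites, which are chemically inequivalent.
Working through the distinct placements yields 3 geometric isomers: PPh3 both equatorial; PPh3 one axial, one equatorial; PPh3 both axial.
Each arrangement has an internal mirror plane or centre of symmetry, so none is chiral.

3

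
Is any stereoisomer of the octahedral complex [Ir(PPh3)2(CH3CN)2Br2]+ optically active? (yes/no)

The six octahedral sites form three mutually perpendicular trans pairs.
The distinct arrangements are (5 in all): PPh3 trans, CH3CN trans, Br trans; PPh3 cis, CH3CN cis, Br trans; PPh3 trans, CH3CN cis, Br cis; PPh3 cis, CH3CN cis, Br cis (chiral); PPh3 cis, CH3CN trans, Br cis.
One of these lacks any improper symmetry element and so occurs as an enantiomeric pair, giving 5 + 1 = 6 stereoisomers in total.

yes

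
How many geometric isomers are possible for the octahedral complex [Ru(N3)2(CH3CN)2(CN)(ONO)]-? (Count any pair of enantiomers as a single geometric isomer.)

An octahedron has six vertices in three trans pairs; every non-trans pair is cis.
The distinct arrangements are (6 in all): N3 cis, CH3CN trans; N3 trans, CH3CN trans; N3 cis, CH3CN cis (3 arrangements, 2 chiral); N3 trans, CH3CN cis.

6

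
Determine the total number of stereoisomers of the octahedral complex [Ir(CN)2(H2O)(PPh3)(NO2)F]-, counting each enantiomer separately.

15

Exhaustive case analysis gives 9 geometric isomers.
Of these, 6 lack any improper symmetry element and so occur as enantiomeric pairs, giving 9 + 6 = 15 stereoisomers in total.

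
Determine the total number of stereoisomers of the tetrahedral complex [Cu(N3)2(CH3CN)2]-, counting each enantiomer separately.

In a tetrahedral complex all four positions are equivalent and every pair of ligands is adjacent — there is no cis/trans distinction.
Only one geometric arrangement is possible.

1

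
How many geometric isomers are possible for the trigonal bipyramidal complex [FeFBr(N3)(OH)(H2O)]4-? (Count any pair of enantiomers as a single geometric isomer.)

In a trigonal bipyramid the two axial positions differ from the three equatorial ones.
Placing the ligands in turn and identifying arrangements related by rotation or reflection leaves 10 distinct geometric isomers.

10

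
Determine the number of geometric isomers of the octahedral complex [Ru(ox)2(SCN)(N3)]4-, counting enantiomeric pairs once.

An octahedron has six vertices in three trans pairs; every non-trans pair is cis.
Each ox is bidentate and must span two cis positions.
The distinct arrangements are (2 in all): SCN and N3 mutually trans; SCN and N3 mutually cis (chiral).

2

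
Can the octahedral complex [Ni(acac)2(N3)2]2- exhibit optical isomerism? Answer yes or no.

yes

In an octahedral complex each vertex has one trans partner and four cis neighbours.
Each acac is bidentate and must span two cis positions.
There are 2 geometric isomers: N3 trans; N3 cis (chiral).
One of these lacks any improper symmetry element and so occurs as an enantiomeric pair, giving 2 + 1 = 3 stereoisomers in total.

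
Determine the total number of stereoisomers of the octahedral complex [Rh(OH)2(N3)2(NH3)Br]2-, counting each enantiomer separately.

In an octahedral complex each vertex has one trans partner and four cis neighbours.
Working through the distinct placements yields 6 geometric isomers: OH trans, N3 cis; OH cis, N3 cis (3 arrangements, 2 chiral); OH trans, N3 trans; OH cis, N3 trans.
Of these, 2 lack any improper symmetry element and so occur as enantiomeric pairs, giving 6 + 2 = 8 stereoisomers in total.

8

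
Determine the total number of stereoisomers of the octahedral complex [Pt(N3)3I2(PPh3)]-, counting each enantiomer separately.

3

Working through the distinct placements yields 3 geometric isomers: N3 mer, I trans; N3 fac, I cis; N3 mer, I cis.
Each arrangement has an internal mirror plane or centre of symmetry, so none is chiral.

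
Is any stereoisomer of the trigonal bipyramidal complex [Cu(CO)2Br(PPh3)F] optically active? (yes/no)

In a trigonal bipyramid the two axial positions differ from the three equatorial ones.
Placing the ligands in turn and identifying arrangements related by rotation or reflection leaves 7 distinct geometric isomers.
Of these, 3 lack any improper symmetry element and so occur as enantiomeric pairs, giving 7 + 3 = 10 stereoisomers in total.

yes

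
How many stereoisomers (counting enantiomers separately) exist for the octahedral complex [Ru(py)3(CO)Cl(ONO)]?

5

The six octahedral sites form three mutually perpendicular trans pairs.
Working through the distinct placements yields 4 geometric isomers: py mer (3 arrangements); py fac (chiral).
One of these lacks any improper symmetry element and so occurs as an enantiomeric pair, giving 4 + 1 = 5 stereoisomers in total.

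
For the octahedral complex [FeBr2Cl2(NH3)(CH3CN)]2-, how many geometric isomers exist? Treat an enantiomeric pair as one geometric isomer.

An octahedron has six vertices in three trans pairs; every non-trans pair is cis.
The distinct arrangements are (6 in all): Br trans, Cl cis; Br trans, Cl trans; Br cis, Cl cis (3 arrangements, 2 chiral); Br cis, Cl trans.

6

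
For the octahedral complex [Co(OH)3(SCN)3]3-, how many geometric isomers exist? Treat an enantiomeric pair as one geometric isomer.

2

The distinct arrangements are (2 in all): OH mer; OH fac.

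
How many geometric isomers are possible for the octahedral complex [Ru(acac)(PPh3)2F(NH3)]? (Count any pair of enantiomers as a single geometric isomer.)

An octahedron has six vertices in three trans pairs; every non-trans pair is cis.
Each acac is bidentate and must span two cis positions.
Working through the distinct placements yields 4 geometric isomers: PPh3 cis (3 arrangements, 2 chiral); PPh3 trans.

4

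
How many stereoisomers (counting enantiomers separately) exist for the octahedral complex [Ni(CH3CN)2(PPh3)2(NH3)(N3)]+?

8

An octahedron has six vertices in three trans pairs; every non-trans pair is cis.
Working through the distinct placements yields 6 geometric isomers: CH3CN trans, PPh3 trans; CH3CN trans, PPh3 cis; CH3CN cis, PPh3 trans; CH3CN cis, PPh3 cis (3 arrangements, 2 chiral).
Of these, 2 lack any improper symmetry element and so occur as enantiomeric pairs, giving 6 + 2 = 8 stereoisomers in total.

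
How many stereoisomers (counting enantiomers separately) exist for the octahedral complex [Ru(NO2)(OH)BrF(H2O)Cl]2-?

The six octahedral sites form three mutually perpendicular trans pairs.
Systematic enumeration (placing each ligand type in turn and discarding arrangements equivalent by rotation or reflection) gives 15 geometric isomers.
Of these, 15 lack any improper symmetry element and so occur as enantiomeric pairs, giving 15 + 15 = 30 stereoisomers in total.

30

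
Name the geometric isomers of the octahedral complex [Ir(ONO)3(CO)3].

fac and mer

The distinct arrangements are (2 in all): ONO mer; ONO fac.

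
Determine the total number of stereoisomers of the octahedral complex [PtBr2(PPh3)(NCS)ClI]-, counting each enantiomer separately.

In an octahedral complex each vertex has one trans partner and four cis neighbours.
Exhaustive case analysis gives 9 geometric isomers.
Of these, 6 lack any improper symmetry element and so occur as enantiomeric pairs, giving 9 + 6 = 15 stereoisomers in total.

15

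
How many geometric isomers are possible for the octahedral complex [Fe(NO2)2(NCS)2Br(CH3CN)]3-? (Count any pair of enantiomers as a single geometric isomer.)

6

Working through the distinct placements yields 6 geometric isomers: NO2 trans, NCS trans; NO2 cis, NCS cis (3 arrangements, 2 chiral); NO2 trans, NCS cis; NO2 cis, NCS trans.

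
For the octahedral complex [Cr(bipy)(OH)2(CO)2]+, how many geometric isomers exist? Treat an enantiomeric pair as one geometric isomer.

3

An octahedron has six vertices in three trans pairs; every non-trans pair is cis.
Each bipy is bidentate and must span two cis positions.
There are 3 geometric isomers: OH cis, CO trans; OH cis, CO cis (chiral); OH trans, CO cis.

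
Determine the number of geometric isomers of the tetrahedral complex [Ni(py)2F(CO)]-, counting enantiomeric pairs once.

1

In a tetrahedral complex all four positions are equivalent and every pair of ligands is adjacent — there is no cis/trans distinction.
Only one geometric arrangement is possible.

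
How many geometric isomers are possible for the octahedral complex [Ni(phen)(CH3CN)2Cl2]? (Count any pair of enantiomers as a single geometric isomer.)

3

An octahedron has six vertices in three trans pairs; every non-trans pair is cis.
Each phen is bidentate and must span two cis positions.
Systematic placement gives 3 geometric isomers: CH3CN trans, Cl cis; CH3CN cis, Cl cis (chiral); CH3CN cis, Cl trans.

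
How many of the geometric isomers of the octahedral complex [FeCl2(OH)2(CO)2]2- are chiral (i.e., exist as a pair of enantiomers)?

1

In an octahedral complex each vertex has one trans partner and four cis neighbours.
Working through the distinct placements yields 5 geometric isomers: Cl trans, OH trans, CO trans; Cl cis, OH cis, CO trans; Cl cis, OH trans, CO cis; Cl cis, OH cis, CO cis (chiral); Cl trans, OH cis, CO cis.
One of these lacks any improper symmetry element and so occurs as an enantiomeric pair, giving 5 + 1 = 6 stereoisomers in total.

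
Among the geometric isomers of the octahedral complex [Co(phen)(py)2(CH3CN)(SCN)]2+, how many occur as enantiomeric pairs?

An octahedron has six vertices in three trans pairs; every non-trans pair is cis.
Each phen is bidentate and must span two cis positions.
The distinct arrangements are (4 in all): py cis (3 arrangements, 2 chiral); py trans.
Of these, 2 lack any improper symmetry element and so occur as enantiomeric pairs, giving 4 + 2 = 6 stereoisomers in total.

2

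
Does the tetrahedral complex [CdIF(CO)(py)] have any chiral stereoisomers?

All four vertices of a tetrahedron are equivalent and mutually adjacent, so cis/trans isomerism cannot arise.
Only one geometric arrangement is possible; it has no improper symmetry element, so it exists as a pair of enantiomers (2 stereoisomers).

yes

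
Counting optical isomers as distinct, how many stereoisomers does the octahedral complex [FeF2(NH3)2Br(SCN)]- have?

8

The distinct arrangements are (6 in all): F cis, NH3 cis (3 arrangements, 2 chiral); F cis, NH3 trans; F trans, NH3 cis; F trans, NH3 trans.
Of these, 2 lack any improper symmetry element and so occur as enantiomeric pairs, giving 6 + 2 = 8 stereoisomers in total.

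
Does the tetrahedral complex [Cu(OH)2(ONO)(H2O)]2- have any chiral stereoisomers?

In a tetrahedral complex all four positions are equivalent and every pair of ligands is adjacent — there is no cis/trans distinction.
Only one geometric arrangement is possible.

no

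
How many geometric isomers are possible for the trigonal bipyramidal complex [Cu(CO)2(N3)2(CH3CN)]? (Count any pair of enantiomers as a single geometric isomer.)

In a trigonal bipyramid the two axial positions differ from the three equatorial ones.
Placing the ligands in turn and identifying arrangements related by rotation or reflection leaves 5 distinct geometric isomers.

5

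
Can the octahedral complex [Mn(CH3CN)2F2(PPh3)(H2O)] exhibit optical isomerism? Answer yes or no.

The six octahedral sites form three mutually perpendicular trans pairs.
There are 6 geometric isomers: CH3CN trans, F trans; CH3CN trans, F cis; CH3CN cis, F cis (3 arrangements, 2 chiral); CH3CN cis, F trans.
Of these, 2 lack any improper symmetry element and so occur as enantiomeric pairs, giving 6 + 2 = 8 stereoisomers in total.

yes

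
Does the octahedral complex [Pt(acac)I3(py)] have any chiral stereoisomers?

no

In an octahedral complex each vertex has one trans partner and four cis neighbours.
Each acac is bidentate and must span two cis positions.
Working through the distinct placements yields 2 geometric isomers: I mer; I fac.
Each arrangement has an internal mirror plane or centre of symmetry, so none is chiral.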